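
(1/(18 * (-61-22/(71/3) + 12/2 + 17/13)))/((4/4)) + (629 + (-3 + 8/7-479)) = 941058595/6352416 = 148.14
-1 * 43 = -43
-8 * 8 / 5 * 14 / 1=-896 / 5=-179.20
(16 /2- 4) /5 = 4 /5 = 0.80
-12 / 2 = -6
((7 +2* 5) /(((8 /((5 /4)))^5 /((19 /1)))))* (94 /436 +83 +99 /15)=19763360625 /7314866176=2.70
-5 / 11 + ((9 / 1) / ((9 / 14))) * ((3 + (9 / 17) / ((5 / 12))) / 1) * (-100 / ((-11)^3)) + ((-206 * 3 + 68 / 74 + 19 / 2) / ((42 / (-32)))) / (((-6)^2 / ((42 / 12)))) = 49.04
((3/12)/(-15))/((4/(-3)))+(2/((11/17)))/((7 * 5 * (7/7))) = 621/6160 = 0.10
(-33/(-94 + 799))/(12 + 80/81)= -891/247220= -0.00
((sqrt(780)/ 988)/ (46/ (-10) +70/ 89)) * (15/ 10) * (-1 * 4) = 1335 * sqrt(195)/ 419159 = 0.04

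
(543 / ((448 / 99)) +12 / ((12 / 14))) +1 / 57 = 3422101 / 25536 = 134.01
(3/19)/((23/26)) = 78/437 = 0.18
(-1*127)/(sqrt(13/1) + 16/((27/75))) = -457200/158947 + 10287*sqrt(13)/158947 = -2.64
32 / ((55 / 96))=3072 / 55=55.85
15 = 15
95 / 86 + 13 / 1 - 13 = 95 / 86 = 1.10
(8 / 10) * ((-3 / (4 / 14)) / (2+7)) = -14 / 15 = -0.93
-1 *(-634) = 634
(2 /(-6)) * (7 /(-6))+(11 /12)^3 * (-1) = -659 /1728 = -0.38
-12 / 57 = -4 / 19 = -0.21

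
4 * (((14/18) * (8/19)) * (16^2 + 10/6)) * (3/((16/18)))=21644/19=1139.16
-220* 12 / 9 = -880 / 3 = -293.33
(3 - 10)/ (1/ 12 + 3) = -84/ 37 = -2.27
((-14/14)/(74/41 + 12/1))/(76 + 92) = -41/95088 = -0.00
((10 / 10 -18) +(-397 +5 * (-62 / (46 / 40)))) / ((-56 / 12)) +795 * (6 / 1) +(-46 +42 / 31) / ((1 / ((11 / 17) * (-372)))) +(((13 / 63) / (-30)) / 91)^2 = 1071930710094691 / 68437863900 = 15662.83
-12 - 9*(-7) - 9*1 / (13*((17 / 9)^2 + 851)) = 51.00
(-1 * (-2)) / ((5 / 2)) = 4 / 5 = 0.80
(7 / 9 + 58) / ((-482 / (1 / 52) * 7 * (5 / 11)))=-5819 / 7895160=-0.00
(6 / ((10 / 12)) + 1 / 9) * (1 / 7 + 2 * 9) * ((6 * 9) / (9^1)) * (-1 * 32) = -25467.73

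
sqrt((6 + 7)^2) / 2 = 13 / 2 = 6.50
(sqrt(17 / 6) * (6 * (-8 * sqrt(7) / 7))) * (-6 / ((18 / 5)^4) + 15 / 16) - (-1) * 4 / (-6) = -31555 * sqrt(714) / 30618 - 2 / 3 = -28.21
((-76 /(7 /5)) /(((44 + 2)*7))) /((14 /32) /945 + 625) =-410400 /1521451127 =-0.00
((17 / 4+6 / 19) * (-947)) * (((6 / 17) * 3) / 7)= -2957481 / 4522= -654.02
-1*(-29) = 29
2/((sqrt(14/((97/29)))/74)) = 74 * sqrt(39382)/203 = 72.34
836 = 836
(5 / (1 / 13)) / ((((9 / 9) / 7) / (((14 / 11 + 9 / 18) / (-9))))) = -5915 / 66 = -89.62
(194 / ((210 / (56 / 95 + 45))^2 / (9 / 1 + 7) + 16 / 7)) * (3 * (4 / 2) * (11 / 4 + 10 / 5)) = 2903895533532 / 1896988279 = 1530.79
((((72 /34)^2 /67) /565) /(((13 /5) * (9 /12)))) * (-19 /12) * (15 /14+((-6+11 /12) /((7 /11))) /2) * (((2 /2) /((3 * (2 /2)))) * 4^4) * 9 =42988032 /199109729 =0.22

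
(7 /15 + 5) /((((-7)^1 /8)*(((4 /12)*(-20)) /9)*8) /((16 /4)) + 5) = 369 /425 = 0.87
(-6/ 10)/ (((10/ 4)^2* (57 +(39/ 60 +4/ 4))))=-16/ 9775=-0.00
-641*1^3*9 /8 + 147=-4593 /8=-574.12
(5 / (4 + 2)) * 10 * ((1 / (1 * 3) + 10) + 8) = 1375 / 9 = 152.78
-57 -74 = -131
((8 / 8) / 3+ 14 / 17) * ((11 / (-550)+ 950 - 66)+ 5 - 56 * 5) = 1796491 / 2550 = 704.51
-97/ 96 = -1.01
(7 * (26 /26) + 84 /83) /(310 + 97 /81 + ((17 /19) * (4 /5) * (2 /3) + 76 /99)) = 56288925 /2195075021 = 0.03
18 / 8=2.25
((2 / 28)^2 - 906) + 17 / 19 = -905.10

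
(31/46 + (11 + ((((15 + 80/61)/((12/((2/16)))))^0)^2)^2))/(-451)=-53/1886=-0.03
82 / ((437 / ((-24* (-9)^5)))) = 116208432 / 437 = 265923.19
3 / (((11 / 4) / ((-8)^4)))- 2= 49130 / 11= 4466.36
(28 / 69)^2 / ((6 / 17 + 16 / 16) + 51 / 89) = 593096 / 6936777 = 0.09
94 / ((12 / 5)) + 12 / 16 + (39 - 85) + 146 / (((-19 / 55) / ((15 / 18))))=-27229 / 76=-358.28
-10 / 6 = -5 / 3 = -1.67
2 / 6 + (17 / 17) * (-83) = -248 / 3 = -82.67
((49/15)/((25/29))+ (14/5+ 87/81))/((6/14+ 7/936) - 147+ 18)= -18828992/315881625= -0.06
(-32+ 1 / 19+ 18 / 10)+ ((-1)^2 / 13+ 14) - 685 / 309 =-6978698 / 381615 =-18.29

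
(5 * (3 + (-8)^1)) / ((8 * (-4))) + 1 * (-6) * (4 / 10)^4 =12553 / 20000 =0.63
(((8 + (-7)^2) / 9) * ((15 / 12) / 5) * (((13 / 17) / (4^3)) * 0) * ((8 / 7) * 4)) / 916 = 0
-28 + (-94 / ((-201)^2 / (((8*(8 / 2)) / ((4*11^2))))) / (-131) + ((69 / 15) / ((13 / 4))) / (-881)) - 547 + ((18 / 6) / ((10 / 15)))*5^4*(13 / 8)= 2344275280242177383 / 586756661016240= 3995.31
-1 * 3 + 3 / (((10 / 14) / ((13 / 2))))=24.30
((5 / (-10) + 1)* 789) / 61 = 789 / 122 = 6.47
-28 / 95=-0.29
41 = 41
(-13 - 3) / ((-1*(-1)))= -16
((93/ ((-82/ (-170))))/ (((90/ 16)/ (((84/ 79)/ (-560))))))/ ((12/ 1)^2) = -527/ 1166040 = -0.00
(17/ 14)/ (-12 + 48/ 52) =-221/ 2016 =-0.11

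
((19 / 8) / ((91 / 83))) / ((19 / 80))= 9.12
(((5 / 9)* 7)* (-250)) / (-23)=8750 / 207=42.27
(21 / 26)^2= 441 / 676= 0.65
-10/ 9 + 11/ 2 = 79/ 18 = 4.39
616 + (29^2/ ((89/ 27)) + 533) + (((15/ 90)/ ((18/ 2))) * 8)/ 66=111346666/ 79299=1404.14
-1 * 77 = -77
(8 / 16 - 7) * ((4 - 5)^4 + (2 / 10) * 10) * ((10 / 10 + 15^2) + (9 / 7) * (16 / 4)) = -31551 / 7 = -4507.29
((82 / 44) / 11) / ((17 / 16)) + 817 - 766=105235 / 2057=51.16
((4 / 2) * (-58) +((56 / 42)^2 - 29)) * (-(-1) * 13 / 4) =-16757 / 36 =-465.47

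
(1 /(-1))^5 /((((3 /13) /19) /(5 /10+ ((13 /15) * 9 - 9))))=1729 /30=57.63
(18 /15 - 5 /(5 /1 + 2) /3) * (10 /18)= 101 /189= 0.53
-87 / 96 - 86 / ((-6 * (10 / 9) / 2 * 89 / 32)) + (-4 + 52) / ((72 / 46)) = 1667653 / 42720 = 39.04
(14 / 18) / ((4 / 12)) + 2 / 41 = 293 / 123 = 2.38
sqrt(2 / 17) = 0.34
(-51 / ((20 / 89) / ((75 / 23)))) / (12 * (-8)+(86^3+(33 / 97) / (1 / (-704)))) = -0.00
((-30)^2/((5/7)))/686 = 90/49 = 1.84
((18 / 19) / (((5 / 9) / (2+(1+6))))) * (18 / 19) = 26244 / 1805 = 14.54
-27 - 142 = -169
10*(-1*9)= -90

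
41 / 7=5.86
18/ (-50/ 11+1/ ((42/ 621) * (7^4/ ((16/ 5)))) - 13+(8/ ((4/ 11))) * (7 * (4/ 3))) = 49916790/ 520819543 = 0.10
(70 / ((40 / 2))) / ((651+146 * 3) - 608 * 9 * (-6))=7 / 67842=0.00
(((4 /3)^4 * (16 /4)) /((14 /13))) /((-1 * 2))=-3328 /567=-5.87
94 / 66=47 / 33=1.42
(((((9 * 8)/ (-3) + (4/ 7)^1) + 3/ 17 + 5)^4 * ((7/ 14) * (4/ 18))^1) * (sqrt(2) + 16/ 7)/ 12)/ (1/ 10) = 2060703592320 * sqrt(2)/ 200533921 + 32971257477120/ 1403737447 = 38020.77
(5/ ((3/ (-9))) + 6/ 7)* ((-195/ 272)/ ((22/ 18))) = 15795/ 1904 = 8.30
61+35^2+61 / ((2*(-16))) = 41091 / 32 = 1284.09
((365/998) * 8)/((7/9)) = 13140/3493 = 3.76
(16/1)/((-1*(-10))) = 8/5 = 1.60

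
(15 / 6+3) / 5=11 / 10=1.10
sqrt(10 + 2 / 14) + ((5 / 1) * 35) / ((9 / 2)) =sqrt(497) / 7 + 350 / 9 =42.07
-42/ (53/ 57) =-2394/ 53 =-45.17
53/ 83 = 0.64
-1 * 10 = -10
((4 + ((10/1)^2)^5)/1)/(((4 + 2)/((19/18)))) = 1759259259.96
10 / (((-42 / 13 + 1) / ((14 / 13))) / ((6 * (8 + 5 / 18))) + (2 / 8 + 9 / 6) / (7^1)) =41720 / 869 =48.01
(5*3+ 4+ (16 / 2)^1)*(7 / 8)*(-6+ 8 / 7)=-114.75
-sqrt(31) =-5.57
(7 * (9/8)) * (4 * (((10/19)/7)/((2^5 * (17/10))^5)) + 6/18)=74255295325521/28287731499008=2.63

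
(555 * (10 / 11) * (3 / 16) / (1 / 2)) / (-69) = -2775 / 1012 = -2.74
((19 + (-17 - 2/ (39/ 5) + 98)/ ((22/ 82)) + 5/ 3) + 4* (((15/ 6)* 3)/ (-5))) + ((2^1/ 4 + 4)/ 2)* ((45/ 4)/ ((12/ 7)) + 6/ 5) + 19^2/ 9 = 153697363/ 411840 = 373.20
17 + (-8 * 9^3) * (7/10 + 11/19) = -706973/95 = -7441.82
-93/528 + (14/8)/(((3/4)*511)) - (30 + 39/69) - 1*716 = -661991123/886512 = -746.74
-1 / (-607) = 1 / 607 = 0.00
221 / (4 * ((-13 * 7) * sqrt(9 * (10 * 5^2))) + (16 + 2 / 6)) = -1551420 * sqrt(10) / 383291657 - 663 / 54755951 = -0.01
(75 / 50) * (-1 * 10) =-15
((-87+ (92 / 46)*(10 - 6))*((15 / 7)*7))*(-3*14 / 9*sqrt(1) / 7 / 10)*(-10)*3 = -2370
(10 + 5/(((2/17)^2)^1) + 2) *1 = 1493/4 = 373.25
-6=-6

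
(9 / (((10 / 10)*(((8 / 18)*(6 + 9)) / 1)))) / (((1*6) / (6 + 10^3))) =4527 / 20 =226.35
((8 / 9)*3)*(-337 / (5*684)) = -674 / 2565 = -0.26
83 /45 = 1.84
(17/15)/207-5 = -15508/3105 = -4.99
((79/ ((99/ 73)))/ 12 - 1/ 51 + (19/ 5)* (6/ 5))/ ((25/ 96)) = 37947352/ 1051875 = 36.08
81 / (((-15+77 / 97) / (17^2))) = -2270673 / 1378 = -1647.80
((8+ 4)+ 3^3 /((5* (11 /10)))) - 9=87 /11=7.91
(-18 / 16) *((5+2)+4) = -99 / 8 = -12.38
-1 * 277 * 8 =-2216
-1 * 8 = -8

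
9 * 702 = 6318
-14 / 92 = -7 / 46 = -0.15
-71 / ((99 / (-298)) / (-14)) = -296212 / 99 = -2992.04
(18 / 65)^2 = 324 / 4225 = 0.08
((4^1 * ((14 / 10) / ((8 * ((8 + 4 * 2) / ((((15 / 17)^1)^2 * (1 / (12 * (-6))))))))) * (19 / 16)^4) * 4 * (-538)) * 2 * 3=3680916645 / 303038464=12.15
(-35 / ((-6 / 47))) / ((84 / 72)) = 235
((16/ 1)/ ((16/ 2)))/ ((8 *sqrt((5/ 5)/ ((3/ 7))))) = sqrt(21)/ 28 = 0.16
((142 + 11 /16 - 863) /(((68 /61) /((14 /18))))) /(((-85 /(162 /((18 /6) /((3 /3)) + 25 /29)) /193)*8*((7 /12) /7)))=21248086995 /295936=71799.60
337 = 337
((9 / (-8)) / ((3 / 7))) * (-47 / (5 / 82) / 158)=40467 / 3160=12.81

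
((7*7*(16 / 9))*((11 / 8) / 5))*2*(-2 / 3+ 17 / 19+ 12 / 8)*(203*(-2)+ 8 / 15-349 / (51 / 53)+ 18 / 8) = -27650796481 / 436050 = -63411.99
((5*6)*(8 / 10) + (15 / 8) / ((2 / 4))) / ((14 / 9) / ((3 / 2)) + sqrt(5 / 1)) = -20979 / 2861 + 80919*sqrt(5) / 11444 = 8.48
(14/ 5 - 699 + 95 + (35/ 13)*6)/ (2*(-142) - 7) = 12676/ 6305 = 2.01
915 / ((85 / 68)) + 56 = 788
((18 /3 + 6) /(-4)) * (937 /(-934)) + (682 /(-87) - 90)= -7705651 /81258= -94.83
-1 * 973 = -973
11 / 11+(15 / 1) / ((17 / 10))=167 / 17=9.82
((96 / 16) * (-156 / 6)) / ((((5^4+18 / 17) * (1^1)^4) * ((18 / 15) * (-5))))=442 / 10643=0.04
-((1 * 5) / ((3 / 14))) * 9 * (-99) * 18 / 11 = 34020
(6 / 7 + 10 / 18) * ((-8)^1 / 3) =-712 / 189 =-3.77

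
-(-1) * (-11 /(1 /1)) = -11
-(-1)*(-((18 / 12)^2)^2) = -81 / 16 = -5.06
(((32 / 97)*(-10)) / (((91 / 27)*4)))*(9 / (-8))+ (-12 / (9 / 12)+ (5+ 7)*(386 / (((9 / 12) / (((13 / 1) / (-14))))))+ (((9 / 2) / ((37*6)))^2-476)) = -1203888400909 / 193346608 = -6226.58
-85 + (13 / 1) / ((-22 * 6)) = -11233 / 132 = -85.10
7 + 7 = 14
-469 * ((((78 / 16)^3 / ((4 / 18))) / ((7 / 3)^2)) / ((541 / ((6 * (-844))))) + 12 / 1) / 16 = 201049932621 / 7755776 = 25922.61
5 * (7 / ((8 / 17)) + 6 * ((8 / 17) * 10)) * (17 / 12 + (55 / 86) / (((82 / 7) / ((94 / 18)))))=9653215 / 26316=366.82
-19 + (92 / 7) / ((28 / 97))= 1300 / 49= 26.53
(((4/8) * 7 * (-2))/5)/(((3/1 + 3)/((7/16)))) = -49/480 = -0.10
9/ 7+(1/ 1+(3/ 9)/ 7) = 7/ 3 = 2.33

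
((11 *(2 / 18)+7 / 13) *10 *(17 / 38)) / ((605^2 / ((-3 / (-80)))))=1751 / 2169796200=0.00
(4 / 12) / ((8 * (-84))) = -0.00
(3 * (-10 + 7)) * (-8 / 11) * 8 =576 / 11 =52.36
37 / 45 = 0.82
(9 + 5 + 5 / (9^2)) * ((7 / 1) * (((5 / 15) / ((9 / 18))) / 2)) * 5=39865 / 243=164.05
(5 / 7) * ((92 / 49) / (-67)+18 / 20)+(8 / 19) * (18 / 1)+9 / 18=3799540 / 436639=8.70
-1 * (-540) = 540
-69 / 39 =-23 / 13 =-1.77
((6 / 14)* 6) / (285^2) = 2 / 63175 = 0.00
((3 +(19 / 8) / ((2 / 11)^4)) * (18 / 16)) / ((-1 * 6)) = -835689 / 2048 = -408.05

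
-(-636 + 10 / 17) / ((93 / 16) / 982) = 169721024 / 1581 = 107350.43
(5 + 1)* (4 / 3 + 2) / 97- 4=-368 / 97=-3.79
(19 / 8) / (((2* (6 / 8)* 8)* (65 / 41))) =779 / 6240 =0.12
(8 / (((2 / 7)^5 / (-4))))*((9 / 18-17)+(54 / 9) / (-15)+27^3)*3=-9915844281 / 10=-991584428.10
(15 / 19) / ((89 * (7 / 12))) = 180 / 11837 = 0.02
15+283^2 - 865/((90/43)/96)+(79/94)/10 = 114010957/2820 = 40429.42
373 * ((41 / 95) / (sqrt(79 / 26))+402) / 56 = 15293 * sqrt(2054) / 420280+74973 / 28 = 2679.26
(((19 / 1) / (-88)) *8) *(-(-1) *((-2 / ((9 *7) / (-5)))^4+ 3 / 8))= -899438777 / 1386260568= -0.65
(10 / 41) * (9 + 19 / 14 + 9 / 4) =1765 / 574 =3.07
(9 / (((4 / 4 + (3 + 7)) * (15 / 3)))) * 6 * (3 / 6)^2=27 / 110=0.25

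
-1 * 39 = -39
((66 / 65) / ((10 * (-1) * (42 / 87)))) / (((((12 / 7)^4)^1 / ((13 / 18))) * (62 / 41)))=-4486097 / 385689600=-0.01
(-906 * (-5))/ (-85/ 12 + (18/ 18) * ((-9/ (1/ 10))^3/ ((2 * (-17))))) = 184824/ 874511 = 0.21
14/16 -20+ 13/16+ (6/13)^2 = -48941/2704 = -18.10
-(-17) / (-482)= -0.04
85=85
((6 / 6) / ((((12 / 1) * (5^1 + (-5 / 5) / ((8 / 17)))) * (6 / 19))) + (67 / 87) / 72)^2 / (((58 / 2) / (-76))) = -4142099275 / 150486373584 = -0.03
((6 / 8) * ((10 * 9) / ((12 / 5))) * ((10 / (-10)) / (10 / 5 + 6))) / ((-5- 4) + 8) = 225 / 64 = 3.52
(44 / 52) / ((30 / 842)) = 4631 / 195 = 23.75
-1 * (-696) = 696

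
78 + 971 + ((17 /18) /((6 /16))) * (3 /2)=9475 /9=1052.78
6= 6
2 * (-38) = -76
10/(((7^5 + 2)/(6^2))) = 120/5603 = 0.02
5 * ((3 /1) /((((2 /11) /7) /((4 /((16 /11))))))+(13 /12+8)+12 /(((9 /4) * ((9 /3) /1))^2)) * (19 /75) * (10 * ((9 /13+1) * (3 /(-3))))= -132847297 /18954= -7008.93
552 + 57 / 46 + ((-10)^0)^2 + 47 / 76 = 969891 / 1748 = 554.86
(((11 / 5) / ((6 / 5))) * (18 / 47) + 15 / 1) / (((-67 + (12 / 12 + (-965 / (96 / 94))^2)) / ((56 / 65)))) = 95219712 / 6283902700855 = 0.00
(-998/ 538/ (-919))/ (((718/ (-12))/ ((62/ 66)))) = -30938/ 976236239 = -0.00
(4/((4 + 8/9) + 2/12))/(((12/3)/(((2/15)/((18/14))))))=4/195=0.02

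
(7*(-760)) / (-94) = 2660 / 47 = 56.60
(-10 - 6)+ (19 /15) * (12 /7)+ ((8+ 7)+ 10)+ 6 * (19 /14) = 676 /35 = 19.31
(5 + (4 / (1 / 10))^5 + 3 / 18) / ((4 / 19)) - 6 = 11673600445 / 24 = 486400018.54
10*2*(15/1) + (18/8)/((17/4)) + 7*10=6299/17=370.53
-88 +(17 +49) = -22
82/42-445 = -9304/21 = -443.05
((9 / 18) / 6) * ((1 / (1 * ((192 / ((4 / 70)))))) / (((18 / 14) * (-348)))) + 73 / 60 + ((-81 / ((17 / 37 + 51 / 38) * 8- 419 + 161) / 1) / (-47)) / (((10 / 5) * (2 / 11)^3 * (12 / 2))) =1.12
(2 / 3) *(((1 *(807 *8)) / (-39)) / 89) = -4304 / 3471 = -1.24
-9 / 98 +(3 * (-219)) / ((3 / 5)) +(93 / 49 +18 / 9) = -106937 / 98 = -1091.19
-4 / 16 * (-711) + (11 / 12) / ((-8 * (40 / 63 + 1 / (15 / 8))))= 2092029 / 11776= 177.65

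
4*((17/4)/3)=5.67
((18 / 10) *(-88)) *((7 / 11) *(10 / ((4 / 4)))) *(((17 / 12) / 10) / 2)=-357 / 5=-71.40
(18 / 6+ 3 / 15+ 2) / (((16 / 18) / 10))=117 / 2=58.50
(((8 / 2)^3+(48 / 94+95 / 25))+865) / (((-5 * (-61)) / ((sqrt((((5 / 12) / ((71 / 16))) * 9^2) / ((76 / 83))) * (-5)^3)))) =-3289920 * sqrt(1679505) / 3867583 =-1102.39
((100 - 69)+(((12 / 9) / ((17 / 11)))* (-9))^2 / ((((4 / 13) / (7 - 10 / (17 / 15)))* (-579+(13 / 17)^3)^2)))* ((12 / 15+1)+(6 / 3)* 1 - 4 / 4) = 876585614931656 / 10099260381125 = 86.80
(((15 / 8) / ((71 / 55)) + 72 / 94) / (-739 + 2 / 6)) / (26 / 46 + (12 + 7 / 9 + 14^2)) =-36777483 / 2563567332224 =-0.00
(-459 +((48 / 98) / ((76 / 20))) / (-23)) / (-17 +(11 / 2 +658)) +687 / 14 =892655807 / 18458006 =48.36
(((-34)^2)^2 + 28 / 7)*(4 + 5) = 12027060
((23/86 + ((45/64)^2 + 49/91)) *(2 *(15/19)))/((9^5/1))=14886115/428140836864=0.00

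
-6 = -6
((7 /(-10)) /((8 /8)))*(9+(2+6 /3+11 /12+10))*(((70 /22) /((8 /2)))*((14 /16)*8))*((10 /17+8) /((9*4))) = -7186193 /323136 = -22.24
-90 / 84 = -15 / 14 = -1.07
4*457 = 1828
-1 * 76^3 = -438976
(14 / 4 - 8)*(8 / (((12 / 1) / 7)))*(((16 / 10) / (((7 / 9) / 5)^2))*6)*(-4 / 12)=19440 / 7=2777.14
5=5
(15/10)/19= 3/38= 0.08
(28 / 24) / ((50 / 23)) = 161 / 300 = 0.54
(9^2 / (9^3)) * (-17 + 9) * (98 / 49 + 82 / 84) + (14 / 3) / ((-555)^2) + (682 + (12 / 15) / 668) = 81541078769 / 120027075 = 679.36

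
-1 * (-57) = 57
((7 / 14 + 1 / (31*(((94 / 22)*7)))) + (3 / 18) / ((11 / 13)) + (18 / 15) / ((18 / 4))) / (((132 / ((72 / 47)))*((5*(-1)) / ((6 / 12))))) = -1623456 / 1450042825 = -0.00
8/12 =2/3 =0.67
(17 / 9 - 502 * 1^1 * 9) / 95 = -47.54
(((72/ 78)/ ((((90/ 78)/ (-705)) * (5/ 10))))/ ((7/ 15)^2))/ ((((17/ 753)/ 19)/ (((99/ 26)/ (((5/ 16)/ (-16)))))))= 9202701911040/ 10829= 849820104.45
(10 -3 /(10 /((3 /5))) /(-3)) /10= 503 /500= 1.01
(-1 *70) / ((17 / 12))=-840 / 17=-49.41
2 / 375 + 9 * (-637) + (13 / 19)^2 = -776040778 / 135375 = -5732.53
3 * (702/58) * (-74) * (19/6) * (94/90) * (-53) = 68295747/145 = 471005.15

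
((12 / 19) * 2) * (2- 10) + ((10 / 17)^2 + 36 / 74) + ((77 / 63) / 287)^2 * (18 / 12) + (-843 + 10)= -761138097378647 / 903671781642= -842.27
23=23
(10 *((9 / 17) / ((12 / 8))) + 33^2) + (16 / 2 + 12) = 18913 / 17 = 1112.53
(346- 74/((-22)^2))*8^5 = 1371258880/121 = 11332718.02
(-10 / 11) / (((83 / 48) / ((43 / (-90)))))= 688 / 2739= 0.25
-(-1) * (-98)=-98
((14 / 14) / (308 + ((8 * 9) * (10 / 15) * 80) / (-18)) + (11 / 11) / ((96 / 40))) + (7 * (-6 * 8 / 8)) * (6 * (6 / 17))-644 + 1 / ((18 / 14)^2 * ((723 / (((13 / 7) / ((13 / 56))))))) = -732.51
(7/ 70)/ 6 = 1/ 60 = 0.02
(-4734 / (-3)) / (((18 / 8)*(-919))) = -2104 / 2757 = -0.76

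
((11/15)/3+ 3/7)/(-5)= -212/1575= -0.13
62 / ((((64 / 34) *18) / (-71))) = -37417 / 288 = -129.92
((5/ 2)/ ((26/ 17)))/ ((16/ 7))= 595/ 832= 0.72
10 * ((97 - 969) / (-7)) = 8720 / 7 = 1245.71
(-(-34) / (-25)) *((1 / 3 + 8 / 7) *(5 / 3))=-1054 / 315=-3.35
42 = 42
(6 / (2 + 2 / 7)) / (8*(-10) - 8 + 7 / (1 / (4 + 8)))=-0.66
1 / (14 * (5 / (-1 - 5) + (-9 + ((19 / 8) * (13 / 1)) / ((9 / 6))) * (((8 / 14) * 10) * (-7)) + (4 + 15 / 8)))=-12 / 76993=-0.00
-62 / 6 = -31 / 3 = -10.33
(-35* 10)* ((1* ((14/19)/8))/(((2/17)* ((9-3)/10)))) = -104125/228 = -456.69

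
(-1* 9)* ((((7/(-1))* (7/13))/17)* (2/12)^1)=0.33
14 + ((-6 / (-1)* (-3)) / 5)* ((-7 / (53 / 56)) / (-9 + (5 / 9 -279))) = 9534266 / 685555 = 13.91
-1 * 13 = -13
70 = 70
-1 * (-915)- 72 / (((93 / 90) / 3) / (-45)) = 319965 / 31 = 10321.45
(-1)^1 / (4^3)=-1 / 64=-0.02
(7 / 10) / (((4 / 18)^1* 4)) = 63 / 80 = 0.79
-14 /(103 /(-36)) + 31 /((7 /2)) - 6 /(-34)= 170701 /12257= 13.93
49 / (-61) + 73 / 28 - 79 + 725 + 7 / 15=16608691 / 25620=648.27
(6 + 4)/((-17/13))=-130/17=-7.65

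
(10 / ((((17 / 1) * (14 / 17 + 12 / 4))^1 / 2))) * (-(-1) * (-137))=-548 / 13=-42.15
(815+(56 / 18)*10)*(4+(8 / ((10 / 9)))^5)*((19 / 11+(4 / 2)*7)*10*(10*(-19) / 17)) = -1211049441609104 / 42075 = -28783112100.04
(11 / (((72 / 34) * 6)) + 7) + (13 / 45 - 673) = -718033 / 1080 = -664.85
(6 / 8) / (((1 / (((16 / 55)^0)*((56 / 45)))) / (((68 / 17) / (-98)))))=-0.04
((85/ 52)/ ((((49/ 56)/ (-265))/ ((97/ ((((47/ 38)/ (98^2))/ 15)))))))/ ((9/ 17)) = -19365252466000/ 1833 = -10564785851.61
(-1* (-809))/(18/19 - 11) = -15371/191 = -80.48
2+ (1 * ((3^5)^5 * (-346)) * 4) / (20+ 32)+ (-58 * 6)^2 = -293161857292900 / 13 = -22550912099453.85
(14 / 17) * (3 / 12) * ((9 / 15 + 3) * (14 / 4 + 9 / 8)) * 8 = 2331 / 85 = 27.42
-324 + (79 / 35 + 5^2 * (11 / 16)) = -304.56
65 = 65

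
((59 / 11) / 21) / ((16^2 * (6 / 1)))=59 / 354816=0.00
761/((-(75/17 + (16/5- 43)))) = 64685/3008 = 21.50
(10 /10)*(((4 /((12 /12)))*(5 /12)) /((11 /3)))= 5 /11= 0.45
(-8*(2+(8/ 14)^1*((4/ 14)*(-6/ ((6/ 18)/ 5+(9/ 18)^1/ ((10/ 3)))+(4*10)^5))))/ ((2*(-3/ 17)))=724172690792/ 1911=378949602.72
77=77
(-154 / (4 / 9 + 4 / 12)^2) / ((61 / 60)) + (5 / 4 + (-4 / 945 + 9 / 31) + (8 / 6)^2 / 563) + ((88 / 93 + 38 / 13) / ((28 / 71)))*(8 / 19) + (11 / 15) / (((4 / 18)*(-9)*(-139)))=-4830409409919059 / 19738104186060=-244.73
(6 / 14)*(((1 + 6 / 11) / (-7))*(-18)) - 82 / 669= 569944 / 360591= 1.58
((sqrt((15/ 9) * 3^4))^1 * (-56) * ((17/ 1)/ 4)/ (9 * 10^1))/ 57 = -119 * sqrt(15)/ 855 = -0.54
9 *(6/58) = 27/29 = 0.93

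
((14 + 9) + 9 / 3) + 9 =35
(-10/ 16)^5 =-3125/ 32768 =-0.10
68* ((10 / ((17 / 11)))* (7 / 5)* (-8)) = -4928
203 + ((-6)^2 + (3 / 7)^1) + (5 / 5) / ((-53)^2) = 4707891 / 19663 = 239.43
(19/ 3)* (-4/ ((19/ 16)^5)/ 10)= -2097152/ 1954815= -1.07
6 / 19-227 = -4307 / 19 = -226.68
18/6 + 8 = 11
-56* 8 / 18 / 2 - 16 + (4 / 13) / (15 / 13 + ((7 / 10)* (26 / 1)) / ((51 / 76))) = -23986468 / 843597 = -28.43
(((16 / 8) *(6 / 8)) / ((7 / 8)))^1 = 12 / 7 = 1.71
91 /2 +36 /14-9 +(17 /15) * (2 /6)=24853 /630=39.45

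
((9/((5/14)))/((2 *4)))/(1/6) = 189/10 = 18.90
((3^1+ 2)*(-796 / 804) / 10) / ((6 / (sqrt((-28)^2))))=-1393 / 603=-2.31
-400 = -400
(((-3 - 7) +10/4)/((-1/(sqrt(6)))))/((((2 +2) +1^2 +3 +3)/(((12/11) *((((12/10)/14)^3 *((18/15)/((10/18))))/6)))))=4374 *sqrt(6)/25939375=0.00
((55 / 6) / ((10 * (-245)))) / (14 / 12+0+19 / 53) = -583 / 237650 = -0.00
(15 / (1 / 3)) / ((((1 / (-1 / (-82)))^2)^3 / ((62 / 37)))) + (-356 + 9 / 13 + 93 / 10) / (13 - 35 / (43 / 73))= 1359760488978422069 / 182418443171292640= 7.45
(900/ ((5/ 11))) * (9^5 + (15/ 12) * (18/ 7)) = 818463690/ 7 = 116923384.29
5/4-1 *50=-195/4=-48.75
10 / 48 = 0.21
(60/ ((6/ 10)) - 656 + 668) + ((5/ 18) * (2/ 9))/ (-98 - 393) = 4454347/ 39771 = 112.00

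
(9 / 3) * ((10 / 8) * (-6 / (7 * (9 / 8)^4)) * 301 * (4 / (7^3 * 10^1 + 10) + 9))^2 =9852756.40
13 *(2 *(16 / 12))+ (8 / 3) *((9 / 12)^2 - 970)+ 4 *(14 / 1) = -4989 / 2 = -2494.50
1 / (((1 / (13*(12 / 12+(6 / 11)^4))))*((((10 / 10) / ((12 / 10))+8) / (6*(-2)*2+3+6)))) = -18646290 / 775973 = -24.03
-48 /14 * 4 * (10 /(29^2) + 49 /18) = -662224 /17661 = -37.50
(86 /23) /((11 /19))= 1634 /253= 6.46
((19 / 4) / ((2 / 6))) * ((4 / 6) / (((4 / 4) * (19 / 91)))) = 45.50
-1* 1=-1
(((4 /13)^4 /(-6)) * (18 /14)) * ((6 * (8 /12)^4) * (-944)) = 3866624 /1799343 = 2.15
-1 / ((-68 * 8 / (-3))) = -0.01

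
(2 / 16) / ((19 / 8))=1 / 19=0.05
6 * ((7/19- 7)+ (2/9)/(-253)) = -573880/14421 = -39.79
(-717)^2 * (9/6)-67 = 1542133/2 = 771066.50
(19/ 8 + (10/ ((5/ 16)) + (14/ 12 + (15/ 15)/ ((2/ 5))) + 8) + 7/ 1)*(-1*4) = -1273/ 6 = -212.17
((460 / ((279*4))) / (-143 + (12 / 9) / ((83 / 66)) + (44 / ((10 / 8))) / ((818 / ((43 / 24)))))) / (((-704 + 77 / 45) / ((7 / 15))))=136636675 / 70770255666968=0.00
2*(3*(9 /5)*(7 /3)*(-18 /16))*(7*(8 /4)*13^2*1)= -670761 /10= -67076.10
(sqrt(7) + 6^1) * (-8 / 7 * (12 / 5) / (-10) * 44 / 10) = 10.43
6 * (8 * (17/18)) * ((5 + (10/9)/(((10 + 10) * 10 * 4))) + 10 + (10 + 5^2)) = 612017/270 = 2266.73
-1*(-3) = 3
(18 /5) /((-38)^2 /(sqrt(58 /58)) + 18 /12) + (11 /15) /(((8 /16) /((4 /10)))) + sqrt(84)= 127744 /216825 + 2*sqrt(21)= 9.75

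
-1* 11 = -11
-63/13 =-4.85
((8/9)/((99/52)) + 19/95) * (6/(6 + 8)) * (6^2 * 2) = 20.58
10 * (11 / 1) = 110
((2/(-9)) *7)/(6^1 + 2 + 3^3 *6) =-7/765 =-0.01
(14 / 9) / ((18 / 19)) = 133 / 81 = 1.64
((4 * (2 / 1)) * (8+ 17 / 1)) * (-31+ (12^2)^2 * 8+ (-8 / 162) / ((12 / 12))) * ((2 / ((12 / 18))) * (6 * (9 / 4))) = 1343441300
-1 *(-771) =771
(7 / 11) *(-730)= -5110 / 11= -464.55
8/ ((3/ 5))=40/ 3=13.33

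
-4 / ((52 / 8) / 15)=-120 / 13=-9.23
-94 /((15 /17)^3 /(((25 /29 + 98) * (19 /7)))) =-25156829806 /685125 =-36718.60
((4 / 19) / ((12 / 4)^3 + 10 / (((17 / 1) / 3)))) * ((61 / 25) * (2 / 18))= 4148 / 2090475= 0.00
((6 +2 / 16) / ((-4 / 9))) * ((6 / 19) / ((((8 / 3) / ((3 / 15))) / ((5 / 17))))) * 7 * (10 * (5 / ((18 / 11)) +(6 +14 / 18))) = -2731995 / 41344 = -66.08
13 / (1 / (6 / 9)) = 26 / 3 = 8.67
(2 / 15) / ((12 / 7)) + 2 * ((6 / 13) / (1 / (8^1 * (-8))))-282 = -398969 / 1170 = -341.00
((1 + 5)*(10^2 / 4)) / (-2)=-75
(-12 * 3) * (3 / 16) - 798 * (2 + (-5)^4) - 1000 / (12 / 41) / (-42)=-126068393 / 252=-500271.40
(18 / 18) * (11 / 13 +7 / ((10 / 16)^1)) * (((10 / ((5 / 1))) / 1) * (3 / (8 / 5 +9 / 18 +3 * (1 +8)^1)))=3132 / 1261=2.48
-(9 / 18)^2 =-1 / 4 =-0.25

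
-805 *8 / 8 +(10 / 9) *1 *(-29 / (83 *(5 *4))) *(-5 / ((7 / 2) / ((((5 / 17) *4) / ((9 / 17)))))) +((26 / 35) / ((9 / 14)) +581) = -52421912 / 235305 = -222.78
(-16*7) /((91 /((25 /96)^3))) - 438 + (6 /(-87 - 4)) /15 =-438.03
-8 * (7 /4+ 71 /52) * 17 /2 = -2754 /13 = -211.85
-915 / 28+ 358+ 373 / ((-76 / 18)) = 236.98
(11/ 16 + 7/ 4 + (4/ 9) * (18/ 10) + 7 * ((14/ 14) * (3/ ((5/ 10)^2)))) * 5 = 6979/ 16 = 436.19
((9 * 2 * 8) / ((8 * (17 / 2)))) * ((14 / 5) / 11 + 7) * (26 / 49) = 53352 / 6545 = 8.15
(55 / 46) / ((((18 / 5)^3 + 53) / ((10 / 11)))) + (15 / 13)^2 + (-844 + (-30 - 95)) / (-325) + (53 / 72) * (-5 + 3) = 124267260737 / 43578323100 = 2.85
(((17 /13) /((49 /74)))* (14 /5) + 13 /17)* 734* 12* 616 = 37737488448 /1105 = 34151573.26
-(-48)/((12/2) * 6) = 4/3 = 1.33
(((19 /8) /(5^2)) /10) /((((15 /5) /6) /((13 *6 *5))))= 741 /100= 7.41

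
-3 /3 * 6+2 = -4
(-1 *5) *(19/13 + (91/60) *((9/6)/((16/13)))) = -27539/1664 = -16.55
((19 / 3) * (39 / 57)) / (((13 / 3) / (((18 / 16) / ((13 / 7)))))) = 63 / 104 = 0.61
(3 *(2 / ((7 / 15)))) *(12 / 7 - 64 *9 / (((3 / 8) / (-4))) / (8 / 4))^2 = 41664443040 / 343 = 121470679.42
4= 4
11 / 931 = 0.01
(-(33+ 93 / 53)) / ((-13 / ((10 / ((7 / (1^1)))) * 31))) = 118.40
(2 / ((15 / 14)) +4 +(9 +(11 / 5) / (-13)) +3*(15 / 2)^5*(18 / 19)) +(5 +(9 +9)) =67482.19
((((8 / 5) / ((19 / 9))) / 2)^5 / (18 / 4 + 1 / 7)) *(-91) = -5925685248 / 38689046875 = -0.15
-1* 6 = -6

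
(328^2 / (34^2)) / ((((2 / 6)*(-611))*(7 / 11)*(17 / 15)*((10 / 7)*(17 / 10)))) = -13313520 / 51031331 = -0.26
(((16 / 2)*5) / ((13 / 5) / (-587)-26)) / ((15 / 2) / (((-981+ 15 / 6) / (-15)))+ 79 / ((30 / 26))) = -293500 / 13085891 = -0.02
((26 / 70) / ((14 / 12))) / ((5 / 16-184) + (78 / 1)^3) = 1248 / 1859523785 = 0.00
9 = 9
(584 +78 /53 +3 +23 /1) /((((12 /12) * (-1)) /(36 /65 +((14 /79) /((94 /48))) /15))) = -4379098592 /12791285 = -342.35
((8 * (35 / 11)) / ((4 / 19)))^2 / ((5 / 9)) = 3184020 / 121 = 26314.21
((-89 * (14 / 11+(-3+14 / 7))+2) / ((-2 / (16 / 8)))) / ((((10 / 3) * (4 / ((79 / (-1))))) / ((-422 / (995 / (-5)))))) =-2450343 / 8756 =-279.85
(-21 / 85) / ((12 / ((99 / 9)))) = -77 / 340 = -0.23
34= 34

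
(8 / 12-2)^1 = -4 / 3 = -1.33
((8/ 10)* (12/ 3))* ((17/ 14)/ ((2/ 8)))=544/ 35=15.54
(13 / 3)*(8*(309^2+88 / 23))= 228399704 / 69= 3310140.64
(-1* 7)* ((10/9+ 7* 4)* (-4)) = 7336/9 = 815.11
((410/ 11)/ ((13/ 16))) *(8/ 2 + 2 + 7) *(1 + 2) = 19680/ 11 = 1789.09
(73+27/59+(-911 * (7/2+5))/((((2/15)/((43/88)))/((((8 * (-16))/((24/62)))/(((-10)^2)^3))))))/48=10752806089/6230400000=1.73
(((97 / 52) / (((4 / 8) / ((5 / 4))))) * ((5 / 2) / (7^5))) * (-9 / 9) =-2425 / 3495856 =-0.00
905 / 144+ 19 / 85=79661 / 12240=6.51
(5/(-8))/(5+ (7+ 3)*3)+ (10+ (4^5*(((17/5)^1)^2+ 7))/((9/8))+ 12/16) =212996153/12600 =16904.46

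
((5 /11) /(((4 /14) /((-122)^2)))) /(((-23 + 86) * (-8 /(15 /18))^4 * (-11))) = -11628125 /2890432512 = -0.00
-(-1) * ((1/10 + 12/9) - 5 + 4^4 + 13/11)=83693/330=253.62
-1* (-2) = 2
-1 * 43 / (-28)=43 / 28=1.54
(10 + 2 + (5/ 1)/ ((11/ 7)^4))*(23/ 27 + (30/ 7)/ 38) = 650182408/ 52575831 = 12.37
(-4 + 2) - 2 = -4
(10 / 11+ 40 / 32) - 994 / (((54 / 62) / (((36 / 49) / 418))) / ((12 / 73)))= 781491 / 427196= 1.83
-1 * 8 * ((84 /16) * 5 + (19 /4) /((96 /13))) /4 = -10327 /192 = -53.79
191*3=573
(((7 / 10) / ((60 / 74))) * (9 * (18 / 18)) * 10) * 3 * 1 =2331 / 10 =233.10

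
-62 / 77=-0.81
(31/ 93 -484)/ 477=-1451/ 1431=-1.01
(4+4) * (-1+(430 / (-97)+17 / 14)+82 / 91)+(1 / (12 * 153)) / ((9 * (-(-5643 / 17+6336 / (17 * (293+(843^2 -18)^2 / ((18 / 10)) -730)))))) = -6437716943630078603785 / 242558895711778223292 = -26.54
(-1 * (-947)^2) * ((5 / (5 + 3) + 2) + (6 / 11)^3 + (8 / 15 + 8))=-1621546360361 / 159720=-10152431.51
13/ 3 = 4.33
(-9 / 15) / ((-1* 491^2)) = 3 / 1205405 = 0.00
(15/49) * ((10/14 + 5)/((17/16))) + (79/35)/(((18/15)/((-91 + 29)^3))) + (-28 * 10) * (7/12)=-7844653738/17493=-448445.31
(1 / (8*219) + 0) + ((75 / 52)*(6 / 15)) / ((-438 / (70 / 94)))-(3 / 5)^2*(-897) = 322.92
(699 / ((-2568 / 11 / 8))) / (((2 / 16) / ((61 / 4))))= -312686 / 107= -2922.30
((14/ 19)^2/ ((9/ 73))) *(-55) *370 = -291167800/ 3249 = -89617.67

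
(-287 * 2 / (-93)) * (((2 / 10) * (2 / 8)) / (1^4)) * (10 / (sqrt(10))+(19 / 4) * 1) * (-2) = -5453 / 1860 - 287 * sqrt(10) / 465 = -4.88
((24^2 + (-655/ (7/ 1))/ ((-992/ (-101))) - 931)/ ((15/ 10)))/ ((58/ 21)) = -2531275/ 28768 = -87.99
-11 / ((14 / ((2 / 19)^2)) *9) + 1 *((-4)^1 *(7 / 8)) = -159245 / 45486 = -3.50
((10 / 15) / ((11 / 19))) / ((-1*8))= -19 / 132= -0.14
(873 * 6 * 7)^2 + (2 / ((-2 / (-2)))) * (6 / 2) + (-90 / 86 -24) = 57809008089 / 43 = 1344395536.95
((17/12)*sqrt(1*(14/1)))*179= 3043*sqrt(14)/12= 948.82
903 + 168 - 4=1067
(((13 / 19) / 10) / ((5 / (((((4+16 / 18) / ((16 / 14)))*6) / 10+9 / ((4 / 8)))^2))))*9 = 4948957 / 95000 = 52.09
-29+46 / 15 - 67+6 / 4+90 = -43 / 30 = -1.43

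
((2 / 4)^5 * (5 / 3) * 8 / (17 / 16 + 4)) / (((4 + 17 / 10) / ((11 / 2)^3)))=33275 / 13851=2.40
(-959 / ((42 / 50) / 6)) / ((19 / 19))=-6850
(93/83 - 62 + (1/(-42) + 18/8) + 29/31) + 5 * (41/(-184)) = -584911723/9942072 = -58.83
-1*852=-852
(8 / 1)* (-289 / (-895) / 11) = 2312 / 9845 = 0.23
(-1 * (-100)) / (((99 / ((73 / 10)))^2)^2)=28398241 / 9605960100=0.00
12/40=3/10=0.30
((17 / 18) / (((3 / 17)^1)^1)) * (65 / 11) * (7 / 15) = 26299 / 1782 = 14.76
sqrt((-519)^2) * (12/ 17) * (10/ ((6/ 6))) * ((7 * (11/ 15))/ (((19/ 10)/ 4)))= 12788160/ 323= 39591.83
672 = 672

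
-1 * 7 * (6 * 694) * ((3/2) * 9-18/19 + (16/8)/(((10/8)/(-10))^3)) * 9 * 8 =40330921680/19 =2122680088.42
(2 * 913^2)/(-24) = -833569/12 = -69464.08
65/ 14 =4.64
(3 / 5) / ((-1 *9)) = -1 / 15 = -0.07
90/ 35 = 18/ 7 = 2.57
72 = 72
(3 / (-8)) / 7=-3 / 56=-0.05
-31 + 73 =42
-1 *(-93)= 93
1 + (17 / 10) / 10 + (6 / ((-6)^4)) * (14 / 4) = 1.19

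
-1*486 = -486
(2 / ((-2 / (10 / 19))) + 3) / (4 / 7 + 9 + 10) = 329 / 2603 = 0.13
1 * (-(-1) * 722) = 722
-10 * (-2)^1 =20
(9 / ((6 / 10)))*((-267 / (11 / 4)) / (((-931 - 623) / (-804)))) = -2146680 / 2849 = -753.49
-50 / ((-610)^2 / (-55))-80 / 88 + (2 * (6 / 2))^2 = 2873217 / 81862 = 35.10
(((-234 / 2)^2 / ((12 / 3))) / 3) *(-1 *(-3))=13689 / 4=3422.25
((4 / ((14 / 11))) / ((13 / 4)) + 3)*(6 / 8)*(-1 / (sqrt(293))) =-1083*sqrt(293) / 106652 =-0.17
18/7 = 2.57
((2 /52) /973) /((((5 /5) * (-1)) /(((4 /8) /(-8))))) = 1 /404768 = 0.00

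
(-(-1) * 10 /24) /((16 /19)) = 95 /192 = 0.49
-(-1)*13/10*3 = 39/10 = 3.90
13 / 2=6.50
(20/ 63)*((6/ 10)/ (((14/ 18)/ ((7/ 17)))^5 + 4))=78732/ 11592371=0.01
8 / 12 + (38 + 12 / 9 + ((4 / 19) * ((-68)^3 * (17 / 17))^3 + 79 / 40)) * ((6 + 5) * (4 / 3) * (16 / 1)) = -1313119116521176663646 / 855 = -1535811832188510717.71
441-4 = 437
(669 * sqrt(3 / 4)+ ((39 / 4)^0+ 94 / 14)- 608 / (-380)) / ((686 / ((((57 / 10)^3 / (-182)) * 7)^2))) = 5590320901587 / 8115380000000+ 22944323209581 * sqrt(3) / 927472000000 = 43.54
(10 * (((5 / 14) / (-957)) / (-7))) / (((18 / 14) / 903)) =1075 / 2871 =0.37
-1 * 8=-8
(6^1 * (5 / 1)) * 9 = 270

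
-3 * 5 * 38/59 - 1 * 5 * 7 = -2635/59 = -44.66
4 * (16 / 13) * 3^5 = 15552 / 13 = 1196.31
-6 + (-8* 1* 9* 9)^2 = 419898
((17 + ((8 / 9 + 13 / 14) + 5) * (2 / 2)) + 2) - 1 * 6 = 2497 / 126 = 19.82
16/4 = 4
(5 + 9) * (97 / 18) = 679 / 9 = 75.44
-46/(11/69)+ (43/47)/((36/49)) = -5347231/18612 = -287.30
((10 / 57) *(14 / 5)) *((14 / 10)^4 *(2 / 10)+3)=1.85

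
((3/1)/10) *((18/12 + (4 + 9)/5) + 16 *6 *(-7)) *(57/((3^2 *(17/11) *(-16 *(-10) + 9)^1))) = -1395911/287300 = -4.86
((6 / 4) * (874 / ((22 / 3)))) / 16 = 3933 / 352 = 11.17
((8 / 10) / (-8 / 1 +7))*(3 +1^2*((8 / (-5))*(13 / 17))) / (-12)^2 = -151 / 15300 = -0.01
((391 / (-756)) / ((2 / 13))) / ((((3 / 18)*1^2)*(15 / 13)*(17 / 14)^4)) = -5332964 / 663255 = -8.04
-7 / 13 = -0.54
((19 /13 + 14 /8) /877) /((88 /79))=13193 /4013152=0.00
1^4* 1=1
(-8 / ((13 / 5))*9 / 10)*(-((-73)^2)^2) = 1022336676 / 13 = 78641282.77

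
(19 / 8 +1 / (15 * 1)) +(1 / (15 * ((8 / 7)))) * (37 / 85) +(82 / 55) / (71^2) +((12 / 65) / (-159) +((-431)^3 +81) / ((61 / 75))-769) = -195004011972441083407 / 1980967567150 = -98438770.63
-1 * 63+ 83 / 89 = -5524 / 89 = -62.07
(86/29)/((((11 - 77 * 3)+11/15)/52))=-5160/7337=-0.70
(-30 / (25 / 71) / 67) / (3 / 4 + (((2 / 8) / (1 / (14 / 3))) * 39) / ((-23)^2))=-901416 / 592615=-1.52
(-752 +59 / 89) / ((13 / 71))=-4103.46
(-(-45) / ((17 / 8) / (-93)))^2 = 3878582.70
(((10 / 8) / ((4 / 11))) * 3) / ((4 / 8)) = 165 / 8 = 20.62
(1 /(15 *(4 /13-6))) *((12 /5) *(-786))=20436 /925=22.09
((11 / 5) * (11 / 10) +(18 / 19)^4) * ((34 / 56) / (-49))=-357299897 / 8940020600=-0.04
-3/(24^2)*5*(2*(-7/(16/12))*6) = 105/64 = 1.64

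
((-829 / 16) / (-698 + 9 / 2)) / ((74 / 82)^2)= 0.09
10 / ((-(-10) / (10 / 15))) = 2 / 3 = 0.67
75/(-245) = -0.31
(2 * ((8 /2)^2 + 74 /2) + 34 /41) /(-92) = -1095 /943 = -1.16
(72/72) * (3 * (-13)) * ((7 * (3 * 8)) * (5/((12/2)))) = -5460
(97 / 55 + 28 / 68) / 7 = 2034 / 6545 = 0.31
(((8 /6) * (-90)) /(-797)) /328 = 15 /32677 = 0.00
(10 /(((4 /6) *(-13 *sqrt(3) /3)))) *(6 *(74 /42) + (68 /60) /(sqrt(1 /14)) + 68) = sqrt(3) *(-8250 - 119 *sqrt(14)) /91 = -165.50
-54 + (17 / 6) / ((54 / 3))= -5815 / 108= -53.84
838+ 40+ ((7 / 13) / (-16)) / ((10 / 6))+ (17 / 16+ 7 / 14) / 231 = 105463747 / 120120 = 877.99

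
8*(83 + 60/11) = 7784/11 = 707.64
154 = 154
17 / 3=5.67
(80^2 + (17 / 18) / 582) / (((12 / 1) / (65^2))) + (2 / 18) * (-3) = 283271069921 / 125712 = 2253333.57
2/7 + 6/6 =1.29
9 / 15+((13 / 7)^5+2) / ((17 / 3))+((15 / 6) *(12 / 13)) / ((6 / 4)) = 118671806 / 18571735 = 6.39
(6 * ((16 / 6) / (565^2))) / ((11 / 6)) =96 / 3511475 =0.00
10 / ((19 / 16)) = 160 / 19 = 8.42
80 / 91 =0.88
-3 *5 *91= -1365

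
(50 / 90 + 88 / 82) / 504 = 601 / 185976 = 0.00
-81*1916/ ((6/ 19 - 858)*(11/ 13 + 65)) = 3194451/ 1162448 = 2.75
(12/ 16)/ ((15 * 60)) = 1/ 1200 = 0.00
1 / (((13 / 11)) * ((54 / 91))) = 77 / 54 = 1.43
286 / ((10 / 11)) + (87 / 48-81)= 18833 / 80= 235.41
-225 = -225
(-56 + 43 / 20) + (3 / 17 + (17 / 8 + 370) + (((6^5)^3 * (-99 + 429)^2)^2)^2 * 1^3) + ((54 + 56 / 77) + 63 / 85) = 51414798714048220748350303281509376210007547686299396281991168002796921 / 7480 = 6873636191717676570635067000000000000000000000000000000000000000000.00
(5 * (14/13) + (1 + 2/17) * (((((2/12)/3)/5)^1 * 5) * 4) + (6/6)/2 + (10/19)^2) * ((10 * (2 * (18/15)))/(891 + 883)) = 18410234/212297241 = 0.09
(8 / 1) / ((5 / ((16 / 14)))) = 64 / 35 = 1.83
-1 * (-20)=20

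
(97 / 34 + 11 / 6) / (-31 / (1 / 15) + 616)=239 / 7701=0.03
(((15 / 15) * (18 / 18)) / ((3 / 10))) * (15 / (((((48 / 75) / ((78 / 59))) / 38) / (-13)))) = -51022.25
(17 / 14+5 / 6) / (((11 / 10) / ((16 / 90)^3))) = 44032 / 4209975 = 0.01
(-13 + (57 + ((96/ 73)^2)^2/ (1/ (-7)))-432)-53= -461.94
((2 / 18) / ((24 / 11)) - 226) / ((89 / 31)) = -1512955 / 19224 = -78.70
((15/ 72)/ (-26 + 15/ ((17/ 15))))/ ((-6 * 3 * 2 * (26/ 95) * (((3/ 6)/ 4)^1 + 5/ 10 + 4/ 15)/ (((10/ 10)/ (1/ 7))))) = 40375/ 3104712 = 0.01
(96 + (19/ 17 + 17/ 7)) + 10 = 13036/ 119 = 109.55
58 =58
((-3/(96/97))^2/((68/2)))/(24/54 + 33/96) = 84681/246976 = 0.34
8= 8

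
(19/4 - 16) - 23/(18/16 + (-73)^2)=-1919581/170564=-11.25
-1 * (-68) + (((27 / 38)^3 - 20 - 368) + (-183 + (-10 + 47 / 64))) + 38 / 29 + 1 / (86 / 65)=-279088397533 / 547403072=-509.84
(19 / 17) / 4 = 19 / 68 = 0.28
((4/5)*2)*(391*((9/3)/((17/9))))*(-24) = -119232/5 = -23846.40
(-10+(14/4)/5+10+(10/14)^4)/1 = 23057/24010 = 0.96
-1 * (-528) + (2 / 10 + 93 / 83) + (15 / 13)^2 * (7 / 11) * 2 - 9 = 402726697 / 771485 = 522.01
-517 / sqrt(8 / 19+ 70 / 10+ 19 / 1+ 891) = -17.07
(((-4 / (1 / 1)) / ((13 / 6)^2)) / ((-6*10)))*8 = 96 / 845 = 0.11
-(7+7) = -14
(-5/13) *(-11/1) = 55/13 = 4.23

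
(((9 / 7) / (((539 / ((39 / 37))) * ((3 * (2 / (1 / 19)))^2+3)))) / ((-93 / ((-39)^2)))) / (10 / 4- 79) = 0.00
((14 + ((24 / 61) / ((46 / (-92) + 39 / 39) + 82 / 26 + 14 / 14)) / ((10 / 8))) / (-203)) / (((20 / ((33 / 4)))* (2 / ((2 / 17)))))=-778749 / 463124200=-0.00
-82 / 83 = -0.99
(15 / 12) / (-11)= -5 / 44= -0.11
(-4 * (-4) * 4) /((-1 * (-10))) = 32 /5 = 6.40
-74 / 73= -1.01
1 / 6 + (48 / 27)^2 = 539 / 162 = 3.33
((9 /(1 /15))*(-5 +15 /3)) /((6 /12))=0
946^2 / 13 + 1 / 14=12528837 / 182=68839.76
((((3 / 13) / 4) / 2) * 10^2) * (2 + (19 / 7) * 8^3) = 365325 / 91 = 4014.56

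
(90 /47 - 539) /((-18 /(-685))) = -17291455 /846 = -20439.07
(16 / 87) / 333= 16 / 28971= 0.00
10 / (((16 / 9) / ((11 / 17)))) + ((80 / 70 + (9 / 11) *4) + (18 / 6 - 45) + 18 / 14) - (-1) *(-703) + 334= -4206173 / 10472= -401.66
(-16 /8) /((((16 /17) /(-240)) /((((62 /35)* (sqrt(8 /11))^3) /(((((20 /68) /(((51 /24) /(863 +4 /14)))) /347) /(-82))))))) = -104007109488* sqrt(22) /3656015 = -133433.97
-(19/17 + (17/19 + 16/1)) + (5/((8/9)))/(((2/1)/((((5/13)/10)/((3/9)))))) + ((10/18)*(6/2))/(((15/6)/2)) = -6592577/403104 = -16.35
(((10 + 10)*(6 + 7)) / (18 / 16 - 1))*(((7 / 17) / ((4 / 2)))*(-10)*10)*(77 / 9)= -56056000 / 153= -366379.08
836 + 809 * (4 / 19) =19120 / 19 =1006.32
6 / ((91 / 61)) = 4.02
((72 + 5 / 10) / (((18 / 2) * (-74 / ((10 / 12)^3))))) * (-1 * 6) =0.38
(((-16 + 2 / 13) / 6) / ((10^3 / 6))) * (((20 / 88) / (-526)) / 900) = 103 / 13539240000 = 0.00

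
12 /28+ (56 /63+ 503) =31772 /63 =504.32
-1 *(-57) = 57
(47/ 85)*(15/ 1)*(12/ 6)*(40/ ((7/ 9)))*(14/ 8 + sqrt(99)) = 25380/ 17 + 304560*sqrt(11)/ 119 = 9981.27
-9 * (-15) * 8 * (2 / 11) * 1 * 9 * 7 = 136080 / 11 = 12370.91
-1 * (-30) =30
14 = 14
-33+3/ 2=-63/ 2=-31.50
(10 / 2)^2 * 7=175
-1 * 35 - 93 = -128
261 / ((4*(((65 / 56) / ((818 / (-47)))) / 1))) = -978.39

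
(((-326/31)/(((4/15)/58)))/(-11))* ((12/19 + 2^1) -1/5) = 297801/589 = 505.60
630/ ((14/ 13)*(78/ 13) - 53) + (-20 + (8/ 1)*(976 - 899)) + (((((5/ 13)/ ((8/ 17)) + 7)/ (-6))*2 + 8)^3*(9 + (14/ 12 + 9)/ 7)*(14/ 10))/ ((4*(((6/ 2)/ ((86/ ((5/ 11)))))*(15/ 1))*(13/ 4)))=293126370238261/ 221176384000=1325.31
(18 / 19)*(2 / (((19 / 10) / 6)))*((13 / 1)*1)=28080 / 361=77.78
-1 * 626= -626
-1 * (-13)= 13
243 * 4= 972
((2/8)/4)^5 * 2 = 1/524288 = 0.00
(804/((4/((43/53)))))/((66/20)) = 28810/583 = 49.42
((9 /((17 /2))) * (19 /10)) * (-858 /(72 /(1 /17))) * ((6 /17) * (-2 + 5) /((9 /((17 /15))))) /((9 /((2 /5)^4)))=-21736 /40640625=-0.00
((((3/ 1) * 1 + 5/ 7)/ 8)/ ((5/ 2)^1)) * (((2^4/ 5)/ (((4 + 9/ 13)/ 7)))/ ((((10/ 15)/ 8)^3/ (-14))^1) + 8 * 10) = -228794488/ 10675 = -21432.74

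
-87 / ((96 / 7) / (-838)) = 85057 / 16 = 5316.06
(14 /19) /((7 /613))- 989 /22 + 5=10271 /418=24.57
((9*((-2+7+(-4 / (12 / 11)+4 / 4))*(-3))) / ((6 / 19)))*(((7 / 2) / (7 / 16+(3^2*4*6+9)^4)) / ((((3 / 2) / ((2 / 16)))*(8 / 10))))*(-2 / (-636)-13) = 19239115 / 52159950008904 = 0.00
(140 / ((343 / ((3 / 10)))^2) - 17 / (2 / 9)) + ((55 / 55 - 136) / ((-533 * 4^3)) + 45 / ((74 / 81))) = -2889103621239 / 106064271040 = -27.24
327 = 327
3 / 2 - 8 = -13 / 2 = -6.50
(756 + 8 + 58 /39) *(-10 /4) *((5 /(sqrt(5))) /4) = -74635 *sqrt(5) /156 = -1069.80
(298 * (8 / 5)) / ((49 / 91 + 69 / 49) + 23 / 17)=25816336 / 178655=144.50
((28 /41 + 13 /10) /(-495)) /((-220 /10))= 271 /1488300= 0.00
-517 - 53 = -570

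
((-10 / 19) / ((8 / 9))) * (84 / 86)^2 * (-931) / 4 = 972405 / 7396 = 131.48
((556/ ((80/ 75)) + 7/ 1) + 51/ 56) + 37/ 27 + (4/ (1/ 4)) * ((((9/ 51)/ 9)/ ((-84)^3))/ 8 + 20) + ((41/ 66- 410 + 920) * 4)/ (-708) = 8314523489099/ 9808954848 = 847.65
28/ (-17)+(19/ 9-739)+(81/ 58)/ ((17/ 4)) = -3275426/ 4437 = -738.21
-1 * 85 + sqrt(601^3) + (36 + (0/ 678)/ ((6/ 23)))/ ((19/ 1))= -1579/ 19 + 601 * sqrt(601)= 14650.59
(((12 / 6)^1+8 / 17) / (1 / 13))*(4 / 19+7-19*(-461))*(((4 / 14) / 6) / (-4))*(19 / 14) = -154661 / 34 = -4548.85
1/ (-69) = -1/ 69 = -0.01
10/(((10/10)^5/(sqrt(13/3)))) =10*sqrt(39)/3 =20.82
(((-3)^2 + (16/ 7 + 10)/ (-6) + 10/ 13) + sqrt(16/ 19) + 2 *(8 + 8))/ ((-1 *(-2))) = 20.32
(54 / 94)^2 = 729 / 2209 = 0.33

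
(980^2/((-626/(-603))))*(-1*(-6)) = 1737363600/313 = 5550682.43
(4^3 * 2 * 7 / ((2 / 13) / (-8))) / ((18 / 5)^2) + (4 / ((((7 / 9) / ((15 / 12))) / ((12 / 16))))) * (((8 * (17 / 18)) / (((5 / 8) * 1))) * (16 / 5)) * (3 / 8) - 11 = -10024897 / 2835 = -3536.12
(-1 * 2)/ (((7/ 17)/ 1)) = -34/ 7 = -4.86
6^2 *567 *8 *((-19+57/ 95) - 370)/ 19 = -317120832/ 95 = -3338114.02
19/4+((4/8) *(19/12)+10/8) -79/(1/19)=-35861/24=-1494.21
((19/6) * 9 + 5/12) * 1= 347/12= 28.92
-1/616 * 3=-3/616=-0.00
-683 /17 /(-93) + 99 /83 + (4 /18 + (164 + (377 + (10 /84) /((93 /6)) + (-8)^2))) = 606.85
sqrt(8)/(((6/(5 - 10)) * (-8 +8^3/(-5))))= 25 * sqrt(2)/1656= 0.02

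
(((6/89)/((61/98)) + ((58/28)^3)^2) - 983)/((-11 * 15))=671803714565/122633552832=5.48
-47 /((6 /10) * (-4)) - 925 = -10865 /12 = -905.42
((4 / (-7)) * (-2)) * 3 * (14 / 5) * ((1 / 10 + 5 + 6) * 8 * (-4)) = -85248 / 25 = -3409.92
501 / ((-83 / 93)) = -46593 / 83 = -561.36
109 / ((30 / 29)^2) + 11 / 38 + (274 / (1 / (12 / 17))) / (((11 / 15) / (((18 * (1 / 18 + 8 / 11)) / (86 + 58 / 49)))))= 453212518003 / 3130548300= 144.77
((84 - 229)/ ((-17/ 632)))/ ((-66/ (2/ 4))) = -40.84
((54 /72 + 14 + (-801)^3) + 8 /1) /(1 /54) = -55503616851 /2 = -27751808425.50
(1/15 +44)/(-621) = -661/9315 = -0.07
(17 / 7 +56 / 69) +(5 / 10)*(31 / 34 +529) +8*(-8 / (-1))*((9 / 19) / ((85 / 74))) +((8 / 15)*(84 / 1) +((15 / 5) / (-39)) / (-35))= 1966640807 / 5794620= 339.39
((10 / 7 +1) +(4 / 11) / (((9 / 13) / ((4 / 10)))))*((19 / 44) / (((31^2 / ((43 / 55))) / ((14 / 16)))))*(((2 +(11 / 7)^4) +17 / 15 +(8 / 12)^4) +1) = 75751249907929 / 8955320283756000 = 0.01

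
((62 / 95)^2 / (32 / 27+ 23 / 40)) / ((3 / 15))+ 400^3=64000001.21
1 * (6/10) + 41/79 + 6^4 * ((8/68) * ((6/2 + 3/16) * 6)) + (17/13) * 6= 15019696/5135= 2924.97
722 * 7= 5054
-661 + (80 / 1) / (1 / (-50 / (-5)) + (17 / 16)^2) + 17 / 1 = -910612 / 1573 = -578.90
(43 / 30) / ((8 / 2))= 43 / 120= 0.36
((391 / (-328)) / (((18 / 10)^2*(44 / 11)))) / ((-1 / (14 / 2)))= 68425 / 106272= 0.64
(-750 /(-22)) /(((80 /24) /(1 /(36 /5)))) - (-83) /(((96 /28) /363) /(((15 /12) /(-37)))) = -3848055 /13024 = -295.46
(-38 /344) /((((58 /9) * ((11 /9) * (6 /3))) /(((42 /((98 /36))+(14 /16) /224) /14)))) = -42561045 /5506113536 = -0.01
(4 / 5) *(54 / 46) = 108 / 115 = 0.94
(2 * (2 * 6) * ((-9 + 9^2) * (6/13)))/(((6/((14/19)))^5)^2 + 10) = 2928703381632/4706433345661368607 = 0.00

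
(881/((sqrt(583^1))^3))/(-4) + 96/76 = 24/19 - 881 *sqrt(583)/1359556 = 1.25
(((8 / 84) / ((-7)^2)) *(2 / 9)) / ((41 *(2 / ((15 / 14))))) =5 / 885969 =0.00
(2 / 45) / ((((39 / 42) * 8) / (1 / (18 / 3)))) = 7 / 7020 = 0.00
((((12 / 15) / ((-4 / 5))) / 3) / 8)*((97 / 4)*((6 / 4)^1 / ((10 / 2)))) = -97 / 320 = -0.30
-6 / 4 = -3 / 2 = -1.50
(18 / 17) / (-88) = -9 / 748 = -0.01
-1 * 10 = -10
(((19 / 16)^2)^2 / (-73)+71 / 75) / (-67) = -329899013 / 24040243200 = -0.01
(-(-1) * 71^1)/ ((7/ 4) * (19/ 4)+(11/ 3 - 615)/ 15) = -720/ 329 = -2.19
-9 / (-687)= 0.01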